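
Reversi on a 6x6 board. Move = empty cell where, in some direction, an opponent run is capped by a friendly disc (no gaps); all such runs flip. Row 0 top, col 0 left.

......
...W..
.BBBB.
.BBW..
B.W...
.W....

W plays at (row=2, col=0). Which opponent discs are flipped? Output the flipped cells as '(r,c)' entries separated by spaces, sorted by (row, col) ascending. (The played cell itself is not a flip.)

Dir NW: edge -> no flip
Dir N: first cell '.' (not opp) -> no flip
Dir NE: first cell '.' (not opp) -> no flip
Dir W: edge -> no flip
Dir E: opp run (2,1) (2,2) (2,3) (2,4), next='.' -> no flip
Dir SW: edge -> no flip
Dir S: first cell '.' (not opp) -> no flip
Dir SE: opp run (3,1) capped by W -> flip

Answer: (3,1)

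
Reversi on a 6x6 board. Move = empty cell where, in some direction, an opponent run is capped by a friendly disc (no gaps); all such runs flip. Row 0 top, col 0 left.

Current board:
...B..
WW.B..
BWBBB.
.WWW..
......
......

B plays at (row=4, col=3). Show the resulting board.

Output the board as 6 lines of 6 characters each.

Answer: ...B..
WW.B..
BWBBB.
.WWB..
...B..
......

Derivation:
Place B at (4,3); scan 8 dirs for brackets.
Dir NW: opp run (3,2) (2,1) (1,0), next=edge -> no flip
Dir N: opp run (3,3) capped by B -> flip
Dir NE: first cell '.' (not opp) -> no flip
Dir W: first cell '.' (not opp) -> no flip
Dir E: first cell '.' (not opp) -> no flip
Dir SW: first cell '.' (not opp) -> no flip
Dir S: first cell '.' (not opp) -> no flip
Dir SE: first cell '.' (not opp) -> no flip
All flips: (3,3)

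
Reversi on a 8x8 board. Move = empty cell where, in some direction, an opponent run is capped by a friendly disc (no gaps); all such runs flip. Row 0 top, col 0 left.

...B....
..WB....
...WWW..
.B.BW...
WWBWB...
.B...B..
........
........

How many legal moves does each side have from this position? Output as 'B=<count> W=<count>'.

Answer: B=6 W=10

Derivation:
-- B to move --
(0,1): no bracket -> illegal
(0,2): no bracket -> illegal
(1,1): flips 1 -> legal
(1,4): flips 2 -> legal
(1,5): flips 1 -> legal
(1,6): no bracket -> illegal
(2,1): flips 1 -> legal
(2,2): no bracket -> illegal
(2,6): no bracket -> illegal
(3,0): no bracket -> illegal
(3,2): no bracket -> illegal
(3,5): flips 2 -> legal
(3,6): no bracket -> illegal
(4,5): no bracket -> illegal
(5,0): no bracket -> illegal
(5,2): no bracket -> illegal
(5,3): flips 1 -> legal
(5,4): no bracket -> illegal
B mobility = 6
-- W to move --
(0,2): flips 1 -> legal
(0,4): no bracket -> illegal
(1,4): flips 1 -> legal
(2,0): no bracket -> illegal
(2,1): flips 1 -> legal
(2,2): flips 1 -> legal
(3,0): no bracket -> illegal
(3,2): flips 1 -> legal
(3,5): no bracket -> illegal
(4,5): flips 1 -> legal
(4,6): no bracket -> illegal
(5,0): no bracket -> illegal
(5,2): no bracket -> illegal
(5,3): no bracket -> illegal
(5,4): flips 1 -> legal
(5,6): no bracket -> illegal
(6,0): flips 3 -> legal
(6,1): flips 1 -> legal
(6,2): flips 1 -> legal
(6,4): no bracket -> illegal
(6,5): no bracket -> illegal
(6,6): no bracket -> illegal
W mobility = 10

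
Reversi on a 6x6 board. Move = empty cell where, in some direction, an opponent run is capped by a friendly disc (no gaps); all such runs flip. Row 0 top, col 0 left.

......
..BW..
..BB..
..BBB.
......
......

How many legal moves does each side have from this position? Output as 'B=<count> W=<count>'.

Answer: B=3 W=3

Derivation:
-- B to move --
(0,2): no bracket -> illegal
(0,3): flips 1 -> legal
(0,4): flips 1 -> legal
(1,4): flips 1 -> legal
(2,4): no bracket -> illegal
B mobility = 3
-- W to move --
(0,1): no bracket -> illegal
(0,2): no bracket -> illegal
(0,3): no bracket -> illegal
(1,1): flips 1 -> legal
(1,4): no bracket -> illegal
(2,1): no bracket -> illegal
(2,4): no bracket -> illegal
(2,5): no bracket -> illegal
(3,1): flips 1 -> legal
(3,5): no bracket -> illegal
(4,1): no bracket -> illegal
(4,2): no bracket -> illegal
(4,3): flips 2 -> legal
(4,4): no bracket -> illegal
(4,5): no bracket -> illegal
W mobility = 3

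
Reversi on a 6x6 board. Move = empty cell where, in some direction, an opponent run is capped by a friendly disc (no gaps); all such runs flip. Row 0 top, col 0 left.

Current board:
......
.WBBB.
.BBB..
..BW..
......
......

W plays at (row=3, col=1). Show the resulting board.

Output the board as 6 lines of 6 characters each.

Place W at (3,1); scan 8 dirs for brackets.
Dir NW: first cell '.' (not opp) -> no flip
Dir N: opp run (2,1) capped by W -> flip
Dir NE: opp run (2,2) (1,3), next='.' -> no flip
Dir W: first cell '.' (not opp) -> no flip
Dir E: opp run (3,2) capped by W -> flip
Dir SW: first cell '.' (not opp) -> no flip
Dir S: first cell '.' (not opp) -> no flip
Dir SE: first cell '.' (not opp) -> no flip
All flips: (2,1) (3,2)

Answer: ......
.WBBB.
.WBB..
.WWW..
......
......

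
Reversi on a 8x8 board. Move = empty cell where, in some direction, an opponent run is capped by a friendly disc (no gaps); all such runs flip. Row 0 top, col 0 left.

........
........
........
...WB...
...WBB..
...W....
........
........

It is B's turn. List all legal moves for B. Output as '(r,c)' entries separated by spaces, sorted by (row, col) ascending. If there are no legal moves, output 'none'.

Answer: (2,2) (3,2) (4,2) (5,2) (6,2)

Derivation:
(2,2): flips 1 -> legal
(2,3): no bracket -> illegal
(2,4): no bracket -> illegal
(3,2): flips 1 -> legal
(4,2): flips 1 -> legal
(5,2): flips 1 -> legal
(5,4): no bracket -> illegal
(6,2): flips 1 -> legal
(6,3): no bracket -> illegal
(6,4): no bracket -> illegal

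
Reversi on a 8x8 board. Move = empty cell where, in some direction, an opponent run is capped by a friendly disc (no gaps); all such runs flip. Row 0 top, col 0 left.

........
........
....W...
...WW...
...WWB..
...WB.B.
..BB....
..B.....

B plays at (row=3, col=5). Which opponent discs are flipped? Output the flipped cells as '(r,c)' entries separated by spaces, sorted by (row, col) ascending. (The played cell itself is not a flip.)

Dir NW: opp run (2,4), next='.' -> no flip
Dir N: first cell '.' (not opp) -> no flip
Dir NE: first cell '.' (not opp) -> no flip
Dir W: opp run (3,4) (3,3), next='.' -> no flip
Dir E: first cell '.' (not opp) -> no flip
Dir SW: opp run (4,4) (5,3) capped by B -> flip
Dir S: first cell 'B' (not opp) -> no flip
Dir SE: first cell '.' (not opp) -> no flip

Answer: (4,4) (5,3)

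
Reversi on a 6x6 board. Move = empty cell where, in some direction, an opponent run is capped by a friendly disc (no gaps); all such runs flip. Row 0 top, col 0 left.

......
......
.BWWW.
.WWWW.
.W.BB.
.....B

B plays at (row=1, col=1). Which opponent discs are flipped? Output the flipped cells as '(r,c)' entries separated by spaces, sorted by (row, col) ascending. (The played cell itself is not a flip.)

Dir NW: first cell '.' (not opp) -> no flip
Dir N: first cell '.' (not opp) -> no flip
Dir NE: first cell '.' (not opp) -> no flip
Dir W: first cell '.' (not opp) -> no flip
Dir E: first cell '.' (not opp) -> no flip
Dir SW: first cell '.' (not opp) -> no flip
Dir S: first cell 'B' (not opp) -> no flip
Dir SE: opp run (2,2) (3,3) capped by B -> flip

Answer: (2,2) (3,3)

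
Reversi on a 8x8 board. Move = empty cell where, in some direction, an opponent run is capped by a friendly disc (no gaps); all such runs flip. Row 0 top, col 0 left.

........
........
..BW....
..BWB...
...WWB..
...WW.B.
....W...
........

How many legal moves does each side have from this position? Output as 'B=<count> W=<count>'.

Answer: B=9 W=10

Derivation:
-- B to move --
(1,2): flips 1 -> legal
(1,3): no bracket -> illegal
(1,4): flips 1 -> legal
(2,4): flips 1 -> legal
(3,5): no bracket -> illegal
(4,2): flips 2 -> legal
(5,2): flips 1 -> legal
(5,5): flips 2 -> legal
(6,2): no bracket -> illegal
(6,3): flips 1 -> legal
(6,5): flips 2 -> legal
(7,3): no bracket -> illegal
(7,4): flips 3 -> legal
(7,5): no bracket -> illegal
B mobility = 9
-- W to move --
(1,1): flips 1 -> legal
(1,2): no bracket -> illegal
(1,3): no bracket -> illegal
(2,1): flips 2 -> legal
(2,4): flips 1 -> legal
(2,5): flips 1 -> legal
(3,1): flips 1 -> legal
(3,5): flips 1 -> legal
(3,6): flips 1 -> legal
(4,1): flips 1 -> legal
(4,2): no bracket -> illegal
(4,6): flips 1 -> legal
(4,7): no bracket -> illegal
(5,5): no bracket -> illegal
(5,7): no bracket -> illegal
(6,5): no bracket -> illegal
(6,6): no bracket -> illegal
(6,7): flips 3 -> legal
W mobility = 10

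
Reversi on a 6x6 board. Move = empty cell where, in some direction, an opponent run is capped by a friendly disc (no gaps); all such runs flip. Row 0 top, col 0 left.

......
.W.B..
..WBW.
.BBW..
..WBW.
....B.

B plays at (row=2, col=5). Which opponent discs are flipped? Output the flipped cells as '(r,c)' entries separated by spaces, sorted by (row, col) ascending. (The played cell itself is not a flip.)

Answer: (2,4)

Derivation:
Dir NW: first cell '.' (not opp) -> no flip
Dir N: first cell '.' (not opp) -> no flip
Dir NE: edge -> no flip
Dir W: opp run (2,4) capped by B -> flip
Dir E: edge -> no flip
Dir SW: first cell '.' (not opp) -> no flip
Dir S: first cell '.' (not opp) -> no flip
Dir SE: edge -> no flip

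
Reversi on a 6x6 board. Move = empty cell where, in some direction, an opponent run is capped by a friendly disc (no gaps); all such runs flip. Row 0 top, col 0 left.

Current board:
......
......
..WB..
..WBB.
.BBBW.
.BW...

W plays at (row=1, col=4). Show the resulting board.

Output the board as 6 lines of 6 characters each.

Answer: ......
....W.
..WW..
..WBB.
.BBBW.
.BW...

Derivation:
Place W at (1,4); scan 8 dirs for brackets.
Dir NW: first cell '.' (not opp) -> no flip
Dir N: first cell '.' (not opp) -> no flip
Dir NE: first cell '.' (not opp) -> no flip
Dir W: first cell '.' (not opp) -> no flip
Dir E: first cell '.' (not opp) -> no flip
Dir SW: opp run (2,3) capped by W -> flip
Dir S: first cell '.' (not opp) -> no flip
Dir SE: first cell '.' (not opp) -> no flip
All flips: (2,3)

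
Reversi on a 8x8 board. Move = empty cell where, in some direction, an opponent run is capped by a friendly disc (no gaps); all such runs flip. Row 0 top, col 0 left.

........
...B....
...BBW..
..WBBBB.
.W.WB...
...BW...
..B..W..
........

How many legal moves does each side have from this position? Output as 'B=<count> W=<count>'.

-- B to move --
(1,4): flips 1 -> legal
(1,5): flips 1 -> legal
(1,6): flips 1 -> legal
(2,1): no bracket -> illegal
(2,2): no bracket -> illegal
(2,6): flips 1 -> legal
(3,0): no bracket -> illegal
(3,1): flips 1 -> legal
(4,0): no bracket -> illegal
(4,2): flips 1 -> legal
(4,5): no bracket -> illegal
(5,0): flips 2 -> legal
(5,1): no bracket -> illegal
(5,2): flips 1 -> legal
(5,5): flips 1 -> legal
(5,6): no bracket -> illegal
(6,3): no bracket -> illegal
(6,4): flips 1 -> legal
(6,6): no bracket -> illegal
(7,4): no bracket -> illegal
(7,5): no bracket -> illegal
(7,6): no bracket -> illegal
B mobility = 10
-- W to move --
(0,2): no bracket -> illegal
(0,3): flips 3 -> legal
(0,4): no bracket -> illegal
(1,2): no bracket -> illegal
(1,4): flips 4 -> legal
(1,5): no bracket -> illegal
(2,2): flips 2 -> legal
(2,6): no bracket -> illegal
(2,7): no bracket -> illegal
(3,7): flips 4 -> legal
(4,2): no bracket -> illegal
(4,5): flips 2 -> legal
(4,6): no bracket -> illegal
(4,7): flips 1 -> legal
(5,1): no bracket -> illegal
(5,2): flips 1 -> legal
(5,5): no bracket -> illegal
(6,1): no bracket -> illegal
(6,3): flips 1 -> legal
(6,4): no bracket -> illegal
(7,1): no bracket -> illegal
(7,2): no bracket -> illegal
(7,3): no bracket -> illegal
W mobility = 8

Answer: B=10 W=8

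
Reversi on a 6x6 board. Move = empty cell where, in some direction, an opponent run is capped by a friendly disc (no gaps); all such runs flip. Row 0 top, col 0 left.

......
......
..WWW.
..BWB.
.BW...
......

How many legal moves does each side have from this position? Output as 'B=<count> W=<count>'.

Answer: B=4 W=6

Derivation:
-- B to move --
(1,1): no bracket -> illegal
(1,2): flips 2 -> legal
(1,3): no bracket -> illegal
(1,4): flips 2 -> legal
(1,5): no bracket -> illegal
(2,1): no bracket -> illegal
(2,5): no bracket -> illegal
(3,1): no bracket -> illegal
(3,5): no bracket -> illegal
(4,3): flips 1 -> legal
(4,4): no bracket -> illegal
(5,1): no bracket -> illegal
(5,2): flips 1 -> legal
(5,3): no bracket -> illegal
B mobility = 4
-- W to move --
(2,1): no bracket -> illegal
(2,5): no bracket -> illegal
(3,0): no bracket -> illegal
(3,1): flips 1 -> legal
(3,5): flips 1 -> legal
(4,0): flips 1 -> legal
(4,3): no bracket -> illegal
(4,4): flips 1 -> legal
(4,5): flips 1 -> legal
(5,0): flips 2 -> legal
(5,1): no bracket -> illegal
(5,2): no bracket -> illegal
W mobility = 6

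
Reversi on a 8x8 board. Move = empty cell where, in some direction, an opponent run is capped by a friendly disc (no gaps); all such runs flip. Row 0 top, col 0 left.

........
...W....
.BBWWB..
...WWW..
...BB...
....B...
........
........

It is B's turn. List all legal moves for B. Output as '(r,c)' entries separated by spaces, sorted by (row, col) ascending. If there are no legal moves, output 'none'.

(0,2): no bracket -> illegal
(0,3): flips 3 -> legal
(0,4): flips 1 -> legal
(1,2): no bracket -> illegal
(1,4): flips 2 -> legal
(1,5): no bracket -> illegal
(2,6): flips 1 -> legal
(3,2): no bracket -> illegal
(3,6): no bracket -> illegal
(4,2): no bracket -> illegal
(4,5): flips 1 -> legal
(4,6): no bracket -> illegal

Answer: (0,3) (0,4) (1,4) (2,6) (4,5)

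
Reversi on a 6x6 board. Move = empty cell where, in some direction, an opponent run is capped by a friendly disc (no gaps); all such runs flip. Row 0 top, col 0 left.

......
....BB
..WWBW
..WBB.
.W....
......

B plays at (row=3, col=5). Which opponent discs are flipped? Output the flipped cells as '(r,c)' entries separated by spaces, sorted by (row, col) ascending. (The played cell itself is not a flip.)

Answer: (2,5)

Derivation:
Dir NW: first cell 'B' (not opp) -> no flip
Dir N: opp run (2,5) capped by B -> flip
Dir NE: edge -> no flip
Dir W: first cell 'B' (not opp) -> no flip
Dir E: edge -> no flip
Dir SW: first cell '.' (not opp) -> no flip
Dir S: first cell '.' (not opp) -> no flip
Dir SE: edge -> no flip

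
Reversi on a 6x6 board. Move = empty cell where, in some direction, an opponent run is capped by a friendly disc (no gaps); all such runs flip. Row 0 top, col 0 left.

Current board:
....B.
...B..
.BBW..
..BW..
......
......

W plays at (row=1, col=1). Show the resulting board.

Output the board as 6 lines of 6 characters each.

Answer: ....B.
.W.B..
.BWW..
..BW..
......
......

Derivation:
Place W at (1,1); scan 8 dirs for brackets.
Dir NW: first cell '.' (not opp) -> no flip
Dir N: first cell '.' (not opp) -> no flip
Dir NE: first cell '.' (not opp) -> no flip
Dir W: first cell '.' (not opp) -> no flip
Dir E: first cell '.' (not opp) -> no flip
Dir SW: first cell '.' (not opp) -> no flip
Dir S: opp run (2,1), next='.' -> no flip
Dir SE: opp run (2,2) capped by W -> flip
All flips: (2,2)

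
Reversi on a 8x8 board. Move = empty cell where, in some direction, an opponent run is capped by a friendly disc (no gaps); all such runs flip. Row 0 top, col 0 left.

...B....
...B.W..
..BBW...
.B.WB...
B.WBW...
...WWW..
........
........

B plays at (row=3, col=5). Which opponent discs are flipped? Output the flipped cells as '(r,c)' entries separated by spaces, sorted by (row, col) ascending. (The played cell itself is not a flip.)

Dir NW: opp run (2,4) capped by B -> flip
Dir N: first cell '.' (not opp) -> no flip
Dir NE: first cell '.' (not opp) -> no flip
Dir W: first cell 'B' (not opp) -> no flip
Dir E: first cell '.' (not opp) -> no flip
Dir SW: opp run (4,4) (5,3), next='.' -> no flip
Dir S: first cell '.' (not opp) -> no flip
Dir SE: first cell '.' (not opp) -> no flip

Answer: (2,4)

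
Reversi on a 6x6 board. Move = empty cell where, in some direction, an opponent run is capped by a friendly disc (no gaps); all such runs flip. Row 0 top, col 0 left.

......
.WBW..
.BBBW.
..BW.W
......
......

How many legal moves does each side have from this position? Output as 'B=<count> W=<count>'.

Answer: B=10 W=2

Derivation:
-- B to move --
(0,0): flips 1 -> legal
(0,1): flips 1 -> legal
(0,2): no bracket -> illegal
(0,3): flips 1 -> legal
(0,4): flips 1 -> legal
(1,0): flips 1 -> legal
(1,4): flips 1 -> legal
(1,5): no bracket -> illegal
(2,0): no bracket -> illegal
(2,5): flips 1 -> legal
(3,4): flips 1 -> legal
(4,2): no bracket -> illegal
(4,3): flips 1 -> legal
(4,4): flips 1 -> legal
(4,5): no bracket -> illegal
B mobility = 10
-- W to move --
(0,1): no bracket -> illegal
(0,2): no bracket -> illegal
(0,3): no bracket -> illegal
(1,0): no bracket -> illegal
(1,4): no bracket -> illegal
(2,0): flips 3 -> legal
(3,0): no bracket -> illegal
(3,1): flips 3 -> legal
(3,4): no bracket -> illegal
(4,1): no bracket -> illegal
(4,2): no bracket -> illegal
(4,3): no bracket -> illegal
W mobility = 2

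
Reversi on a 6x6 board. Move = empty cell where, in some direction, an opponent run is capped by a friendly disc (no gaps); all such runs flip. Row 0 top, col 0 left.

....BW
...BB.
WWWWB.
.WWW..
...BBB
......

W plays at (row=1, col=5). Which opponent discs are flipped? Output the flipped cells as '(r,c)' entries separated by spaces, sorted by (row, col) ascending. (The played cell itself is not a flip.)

Dir NW: opp run (0,4), next=edge -> no flip
Dir N: first cell 'W' (not opp) -> no flip
Dir NE: edge -> no flip
Dir W: opp run (1,4) (1,3), next='.' -> no flip
Dir E: edge -> no flip
Dir SW: opp run (2,4) capped by W -> flip
Dir S: first cell '.' (not opp) -> no flip
Dir SE: edge -> no flip

Answer: (2,4)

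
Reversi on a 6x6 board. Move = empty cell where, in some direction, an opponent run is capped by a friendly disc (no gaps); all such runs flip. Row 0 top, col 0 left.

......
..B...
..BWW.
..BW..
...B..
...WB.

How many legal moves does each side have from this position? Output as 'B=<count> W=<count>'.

-- B to move --
(1,3): flips 2 -> legal
(1,4): flips 1 -> legal
(1,5): no bracket -> illegal
(2,5): flips 2 -> legal
(3,4): flips 2 -> legal
(3,5): no bracket -> illegal
(4,2): no bracket -> illegal
(4,4): flips 1 -> legal
(5,2): flips 1 -> legal
B mobility = 6
-- W to move --
(0,1): flips 1 -> legal
(0,2): no bracket -> illegal
(0,3): no bracket -> illegal
(1,1): flips 1 -> legal
(1,3): no bracket -> illegal
(2,1): flips 1 -> legal
(3,1): flips 1 -> legal
(3,4): no bracket -> illegal
(4,1): flips 1 -> legal
(4,2): no bracket -> illegal
(4,4): no bracket -> illegal
(4,5): no bracket -> illegal
(5,2): no bracket -> illegal
(5,5): flips 1 -> legal
W mobility = 6

Answer: B=6 W=6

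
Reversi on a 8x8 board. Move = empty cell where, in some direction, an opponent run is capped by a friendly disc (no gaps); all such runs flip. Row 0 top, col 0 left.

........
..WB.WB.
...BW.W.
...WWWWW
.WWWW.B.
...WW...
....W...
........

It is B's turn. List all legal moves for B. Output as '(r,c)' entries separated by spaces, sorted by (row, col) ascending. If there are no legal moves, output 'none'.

(0,1): flips 1 -> legal
(0,2): no bracket -> illegal
(0,3): no bracket -> illegal
(0,4): no bracket -> illegal
(0,5): no bracket -> illegal
(0,6): no bracket -> illegal
(1,1): flips 1 -> legal
(1,4): flips 1 -> legal
(1,7): no bracket -> illegal
(2,1): no bracket -> illegal
(2,2): no bracket -> illegal
(2,5): flips 1 -> legal
(2,7): no bracket -> illegal
(3,0): no bracket -> illegal
(3,1): no bracket -> illegal
(3,2): no bracket -> illegal
(4,0): no bracket -> illegal
(4,5): flips 1 -> legal
(4,7): no bracket -> illegal
(5,0): no bracket -> illegal
(5,1): no bracket -> illegal
(5,2): no bracket -> illegal
(5,5): no bracket -> illegal
(6,2): no bracket -> illegal
(6,3): flips 3 -> legal
(6,5): no bracket -> illegal
(7,3): no bracket -> illegal
(7,4): no bracket -> illegal
(7,5): no bracket -> illegal

Answer: (0,1) (1,1) (1,4) (2,5) (4,5) (6,3)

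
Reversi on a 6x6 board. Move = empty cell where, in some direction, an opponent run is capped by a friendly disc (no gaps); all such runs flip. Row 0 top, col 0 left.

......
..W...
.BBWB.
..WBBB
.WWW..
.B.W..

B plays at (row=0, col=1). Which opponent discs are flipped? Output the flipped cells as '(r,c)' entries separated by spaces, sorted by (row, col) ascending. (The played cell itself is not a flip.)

Answer: (1,2) (2,3)

Derivation:
Dir NW: edge -> no flip
Dir N: edge -> no flip
Dir NE: edge -> no flip
Dir W: first cell '.' (not opp) -> no flip
Dir E: first cell '.' (not opp) -> no flip
Dir SW: first cell '.' (not opp) -> no flip
Dir S: first cell '.' (not opp) -> no flip
Dir SE: opp run (1,2) (2,3) capped by B -> flip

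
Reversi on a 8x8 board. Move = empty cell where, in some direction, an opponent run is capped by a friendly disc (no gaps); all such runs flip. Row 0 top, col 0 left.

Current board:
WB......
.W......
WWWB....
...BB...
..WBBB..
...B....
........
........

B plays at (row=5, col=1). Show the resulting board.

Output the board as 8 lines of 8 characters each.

Place B at (5,1); scan 8 dirs for brackets.
Dir NW: first cell '.' (not opp) -> no flip
Dir N: first cell '.' (not opp) -> no flip
Dir NE: opp run (4,2) capped by B -> flip
Dir W: first cell '.' (not opp) -> no flip
Dir E: first cell '.' (not opp) -> no flip
Dir SW: first cell '.' (not opp) -> no flip
Dir S: first cell '.' (not opp) -> no flip
Dir SE: first cell '.' (not opp) -> no flip
All flips: (4,2)

Answer: WB......
.W......
WWWB....
...BB...
..BBBB..
.B.B....
........
........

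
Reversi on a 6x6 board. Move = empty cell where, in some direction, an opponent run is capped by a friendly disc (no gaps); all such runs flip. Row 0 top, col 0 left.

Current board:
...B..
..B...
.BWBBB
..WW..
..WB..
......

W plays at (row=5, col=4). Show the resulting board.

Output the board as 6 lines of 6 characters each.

Place W at (5,4); scan 8 dirs for brackets.
Dir NW: opp run (4,3) capped by W -> flip
Dir N: first cell '.' (not opp) -> no flip
Dir NE: first cell '.' (not opp) -> no flip
Dir W: first cell '.' (not opp) -> no flip
Dir E: first cell '.' (not opp) -> no flip
Dir SW: edge -> no flip
Dir S: edge -> no flip
Dir SE: edge -> no flip
All flips: (4,3)

Answer: ...B..
..B...
.BWBBB
..WW..
..WW..
....W.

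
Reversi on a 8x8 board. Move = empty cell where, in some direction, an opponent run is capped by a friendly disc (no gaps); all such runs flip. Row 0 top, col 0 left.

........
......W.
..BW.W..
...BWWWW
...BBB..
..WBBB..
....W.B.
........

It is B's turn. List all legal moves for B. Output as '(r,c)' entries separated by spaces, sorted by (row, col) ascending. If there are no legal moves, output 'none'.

Answer: (0,7) (1,2) (1,3) (1,5) (2,4) (2,6) (2,7) (5,1) (6,1) (7,3) (7,4) (7,5)

Derivation:
(0,5): no bracket -> illegal
(0,6): no bracket -> illegal
(0,7): flips 3 -> legal
(1,2): flips 2 -> legal
(1,3): flips 1 -> legal
(1,4): no bracket -> illegal
(1,5): flips 2 -> legal
(1,7): no bracket -> illegal
(2,4): flips 2 -> legal
(2,6): flips 1 -> legal
(2,7): flips 1 -> legal
(3,2): no bracket -> illegal
(4,1): no bracket -> illegal
(4,2): no bracket -> illegal
(4,6): no bracket -> illegal
(4,7): no bracket -> illegal
(5,1): flips 1 -> legal
(6,1): flips 1 -> legal
(6,2): no bracket -> illegal
(6,3): no bracket -> illegal
(6,5): no bracket -> illegal
(7,3): flips 1 -> legal
(7,4): flips 1 -> legal
(7,5): flips 1 -> legal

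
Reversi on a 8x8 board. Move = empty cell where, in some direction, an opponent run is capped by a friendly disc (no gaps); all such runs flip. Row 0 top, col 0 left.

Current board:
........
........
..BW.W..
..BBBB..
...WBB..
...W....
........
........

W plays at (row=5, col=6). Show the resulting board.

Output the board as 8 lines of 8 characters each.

Answer: ........
........
..BW.W..
..BBWB..
...WBW..
...W..W.
........
........

Derivation:
Place W at (5,6); scan 8 dirs for brackets.
Dir NW: opp run (4,5) (3,4) capped by W -> flip
Dir N: first cell '.' (not opp) -> no flip
Dir NE: first cell '.' (not opp) -> no flip
Dir W: first cell '.' (not opp) -> no flip
Dir E: first cell '.' (not opp) -> no flip
Dir SW: first cell '.' (not opp) -> no flip
Dir S: first cell '.' (not opp) -> no flip
Dir SE: first cell '.' (not opp) -> no flip
All flips: (3,4) (4,5)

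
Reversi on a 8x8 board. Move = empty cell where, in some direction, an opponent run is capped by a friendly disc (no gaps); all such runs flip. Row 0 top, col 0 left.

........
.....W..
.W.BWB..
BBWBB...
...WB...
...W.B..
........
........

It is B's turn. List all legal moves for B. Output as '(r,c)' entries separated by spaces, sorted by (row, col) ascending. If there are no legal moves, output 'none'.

Answer: (0,5) (0,6) (1,1) (1,2) (1,4) (4,1) (4,2) (5,2) (6,2) (6,3)

Derivation:
(0,4): no bracket -> illegal
(0,5): flips 1 -> legal
(0,6): flips 2 -> legal
(1,0): no bracket -> illegal
(1,1): flips 1 -> legal
(1,2): flips 1 -> legal
(1,3): no bracket -> illegal
(1,4): flips 1 -> legal
(1,6): no bracket -> illegal
(2,0): no bracket -> illegal
(2,2): no bracket -> illegal
(2,6): no bracket -> illegal
(3,5): no bracket -> illegal
(4,1): flips 1 -> legal
(4,2): flips 1 -> legal
(5,2): flips 1 -> legal
(5,4): no bracket -> illegal
(6,2): flips 1 -> legal
(6,3): flips 2 -> legal
(6,4): no bracket -> illegal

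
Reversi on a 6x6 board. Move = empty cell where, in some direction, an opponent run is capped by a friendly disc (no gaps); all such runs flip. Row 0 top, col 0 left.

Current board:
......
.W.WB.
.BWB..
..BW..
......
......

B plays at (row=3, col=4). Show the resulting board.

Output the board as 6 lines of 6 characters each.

Place B at (3,4); scan 8 dirs for brackets.
Dir NW: first cell 'B' (not opp) -> no flip
Dir N: first cell '.' (not opp) -> no flip
Dir NE: first cell '.' (not opp) -> no flip
Dir W: opp run (3,3) capped by B -> flip
Dir E: first cell '.' (not opp) -> no flip
Dir SW: first cell '.' (not opp) -> no flip
Dir S: first cell '.' (not opp) -> no flip
Dir SE: first cell '.' (not opp) -> no flip
All flips: (3,3)

Answer: ......
.W.WB.
.BWB..
..BBB.
......
......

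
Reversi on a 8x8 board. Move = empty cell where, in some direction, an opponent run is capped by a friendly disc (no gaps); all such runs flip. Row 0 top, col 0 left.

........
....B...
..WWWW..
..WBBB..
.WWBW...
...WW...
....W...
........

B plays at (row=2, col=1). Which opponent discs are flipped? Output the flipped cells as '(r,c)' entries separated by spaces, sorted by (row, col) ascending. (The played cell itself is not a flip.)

Answer: (3,2)

Derivation:
Dir NW: first cell '.' (not opp) -> no flip
Dir N: first cell '.' (not opp) -> no flip
Dir NE: first cell '.' (not opp) -> no flip
Dir W: first cell '.' (not opp) -> no flip
Dir E: opp run (2,2) (2,3) (2,4) (2,5), next='.' -> no flip
Dir SW: first cell '.' (not opp) -> no flip
Dir S: first cell '.' (not opp) -> no flip
Dir SE: opp run (3,2) capped by B -> flip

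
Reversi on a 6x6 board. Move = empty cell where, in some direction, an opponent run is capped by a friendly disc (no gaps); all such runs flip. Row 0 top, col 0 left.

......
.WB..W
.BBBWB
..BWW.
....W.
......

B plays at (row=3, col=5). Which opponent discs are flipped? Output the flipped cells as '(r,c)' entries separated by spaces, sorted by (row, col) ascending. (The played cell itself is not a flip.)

Answer: (3,3) (3,4)

Derivation:
Dir NW: opp run (2,4), next='.' -> no flip
Dir N: first cell 'B' (not opp) -> no flip
Dir NE: edge -> no flip
Dir W: opp run (3,4) (3,3) capped by B -> flip
Dir E: edge -> no flip
Dir SW: opp run (4,4), next='.' -> no flip
Dir S: first cell '.' (not opp) -> no flip
Dir SE: edge -> no flip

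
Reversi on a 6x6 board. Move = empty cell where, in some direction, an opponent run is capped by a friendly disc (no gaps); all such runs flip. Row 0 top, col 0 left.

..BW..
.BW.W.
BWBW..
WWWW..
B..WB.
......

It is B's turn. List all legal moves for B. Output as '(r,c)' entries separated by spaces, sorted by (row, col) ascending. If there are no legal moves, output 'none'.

Answer: (0,4) (1,3) (2,4) (4,1) (4,2)

Derivation:
(0,1): no bracket -> illegal
(0,4): flips 1 -> legal
(0,5): no bracket -> illegal
(1,0): no bracket -> illegal
(1,3): flips 1 -> legal
(1,5): no bracket -> illegal
(2,4): flips 1 -> legal
(2,5): no bracket -> illegal
(3,4): no bracket -> illegal
(4,1): flips 2 -> legal
(4,2): flips 3 -> legal
(5,2): no bracket -> illegal
(5,3): no bracket -> illegal
(5,4): no bracket -> illegal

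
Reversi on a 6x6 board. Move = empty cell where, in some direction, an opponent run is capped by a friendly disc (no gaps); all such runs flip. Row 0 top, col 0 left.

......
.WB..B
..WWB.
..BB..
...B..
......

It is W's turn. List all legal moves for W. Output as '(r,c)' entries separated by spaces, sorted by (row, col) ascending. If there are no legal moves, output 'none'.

Answer: (0,1) (0,2) (1,3) (2,5) (4,1) (4,2) (4,4) (5,3)

Derivation:
(0,1): flips 1 -> legal
(0,2): flips 1 -> legal
(0,3): no bracket -> illegal
(0,4): no bracket -> illegal
(0,5): no bracket -> illegal
(1,3): flips 1 -> legal
(1,4): no bracket -> illegal
(2,1): no bracket -> illegal
(2,5): flips 1 -> legal
(3,1): no bracket -> illegal
(3,4): no bracket -> illegal
(3,5): no bracket -> illegal
(4,1): flips 1 -> legal
(4,2): flips 1 -> legal
(4,4): flips 1 -> legal
(5,2): no bracket -> illegal
(5,3): flips 2 -> legal
(5,4): no bracket -> illegal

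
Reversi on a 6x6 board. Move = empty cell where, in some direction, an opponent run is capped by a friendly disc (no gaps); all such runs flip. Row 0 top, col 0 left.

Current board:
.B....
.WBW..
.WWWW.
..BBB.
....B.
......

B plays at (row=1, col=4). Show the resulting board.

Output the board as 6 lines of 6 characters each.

Place B at (1,4); scan 8 dirs for brackets.
Dir NW: first cell '.' (not opp) -> no flip
Dir N: first cell '.' (not opp) -> no flip
Dir NE: first cell '.' (not opp) -> no flip
Dir W: opp run (1,3) capped by B -> flip
Dir E: first cell '.' (not opp) -> no flip
Dir SW: opp run (2,3) capped by B -> flip
Dir S: opp run (2,4) capped by B -> flip
Dir SE: first cell '.' (not opp) -> no flip
All flips: (1,3) (2,3) (2,4)

Answer: .B....
.WBBB.
.WWBB.
..BBB.
....B.
......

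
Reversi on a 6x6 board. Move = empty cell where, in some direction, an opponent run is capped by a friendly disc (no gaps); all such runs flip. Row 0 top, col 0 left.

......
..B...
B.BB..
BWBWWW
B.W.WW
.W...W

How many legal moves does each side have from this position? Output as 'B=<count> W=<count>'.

-- B to move --
(2,1): no bracket -> illegal
(2,4): no bracket -> illegal
(2,5): no bracket -> illegal
(4,1): no bracket -> illegal
(4,3): flips 1 -> legal
(5,0): no bracket -> illegal
(5,2): flips 1 -> legal
(5,3): flips 2 -> legal
(5,4): no bracket -> illegal
B mobility = 3
-- W to move --
(0,1): flips 2 -> legal
(0,2): flips 3 -> legal
(0,3): no bracket -> illegal
(1,0): no bracket -> illegal
(1,1): flips 1 -> legal
(1,3): flips 2 -> legal
(1,4): no bracket -> illegal
(2,1): no bracket -> illegal
(2,4): no bracket -> illegal
(4,1): no bracket -> illegal
(4,3): no bracket -> illegal
(5,0): no bracket -> illegal
W mobility = 4

Answer: B=3 W=4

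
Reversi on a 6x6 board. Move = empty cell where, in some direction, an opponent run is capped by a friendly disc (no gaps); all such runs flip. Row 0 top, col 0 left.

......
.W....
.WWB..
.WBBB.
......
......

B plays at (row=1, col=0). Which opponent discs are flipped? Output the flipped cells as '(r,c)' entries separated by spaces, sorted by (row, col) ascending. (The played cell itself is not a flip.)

Dir NW: edge -> no flip
Dir N: first cell '.' (not opp) -> no flip
Dir NE: first cell '.' (not opp) -> no flip
Dir W: edge -> no flip
Dir E: opp run (1,1), next='.' -> no flip
Dir SW: edge -> no flip
Dir S: first cell '.' (not opp) -> no flip
Dir SE: opp run (2,1) capped by B -> flip

Answer: (2,1)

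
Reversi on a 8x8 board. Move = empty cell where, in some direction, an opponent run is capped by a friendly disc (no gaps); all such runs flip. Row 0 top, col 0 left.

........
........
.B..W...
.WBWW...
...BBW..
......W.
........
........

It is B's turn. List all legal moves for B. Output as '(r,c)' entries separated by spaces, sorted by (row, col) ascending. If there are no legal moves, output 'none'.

Answer: (1,4) (2,2) (2,3) (2,5) (3,0) (3,5) (4,1) (4,6)

Derivation:
(1,3): no bracket -> illegal
(1,4): flips 2 -> legal
(1,5): no bracket -> illegal
(2,0): no bracket -> illegal
(2,2): flips 1 -> legal
(2,3): flips 1 -> legal
(2,5): flips 1 -> legal
(3,0): flips 1 -> legal
(3,5): flips 2 -> legal
(3,6): no bracket -> illegal
(4,0): no bracket -> illegal
(4,1): flips 1 -> legal
(4,2): no bracket -> illegal
(4,6): flips 1 -> legal
(4,7): no bracket -> illegal
(5,4): no bracket -> illegal
(5,5): no bracket -> illegal
(5,7): no bracket -> illegal
(6,5): no bracket -> illegal
(6,6): no bracket -> illegal
(6,7): no bracket -> illegal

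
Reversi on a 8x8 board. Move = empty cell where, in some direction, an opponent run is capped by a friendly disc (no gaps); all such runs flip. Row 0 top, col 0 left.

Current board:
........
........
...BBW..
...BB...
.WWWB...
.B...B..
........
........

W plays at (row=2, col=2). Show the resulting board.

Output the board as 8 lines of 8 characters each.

Answer: ........
........
..WWWW..
...BB...
.WWWB...
.B...B..
........
........

Derivation:
Place W at (2,2); scan 8 dirs for brackets.
Dir NW: first cell '.' (not opp) -> no flip
Dir N: first cell '.' (not opp) -> no flip
Dir NE: first cell '.' (not opp) -> no flip
Dir W: first cell '.' (not opp) -> no flip
Dir E: opp run (2,3) (2,4) capped by W -> flip
Dir SW: first cell '.' (not opp) -> no flip
Dir S: first cell '.' (not opp) -> no flip
Dir SE: opp run (3,3) (4,4) (5,5), next='.' -> no flip
All flips: (2,3) (2,4)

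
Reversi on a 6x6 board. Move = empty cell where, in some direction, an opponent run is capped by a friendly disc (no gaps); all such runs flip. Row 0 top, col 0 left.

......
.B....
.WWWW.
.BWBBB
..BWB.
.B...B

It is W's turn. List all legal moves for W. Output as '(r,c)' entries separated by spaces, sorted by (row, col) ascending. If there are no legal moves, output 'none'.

(0,0): flips 1 -> legal
(0,1): flips 1 -> legal
(0,2): no bracket -> illegal
(1,0): no bracket -> illegal
(1,2): no bracket -> illegal
(2,0): no bracket -> illegal
(2,5): flips 1 -> legal
(3,0): flips 1 -> legal
(4,0): flips 1 -> legal
(4,1): flips 2 -> legal
(4,5): flips 2 -> legal
(5,0): no bracket -> illegal
(5,2): flips 1 -> legal
(5,3): no bracket -> illegal
(5,4): flips 2 -> legal

Answer: (0,0) (0,1) (2,5) (3,0) (4,0) (4,1) (4,5) (5,2) (5,4)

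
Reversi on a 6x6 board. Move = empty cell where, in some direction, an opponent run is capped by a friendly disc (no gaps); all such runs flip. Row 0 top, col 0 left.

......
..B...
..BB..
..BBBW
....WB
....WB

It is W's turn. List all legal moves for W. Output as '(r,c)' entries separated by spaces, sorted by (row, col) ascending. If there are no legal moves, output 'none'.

(0,1): no bracket -> illegal
(0,2): no bracket -> illegal
(0,3): no bracket -> illegal
(1,1): flips 2 -> legal
(1,3): no bracket -> illegal
(1,4): no bracket -> illegal
(2,1): no bracket -> illegal
(2,4): flips 1 -> legal
(2,5): no bracket -> illegal
(3,1): flips 3 -> legal
(4,1): no bracket -> illegal
(4,2): no bracket -> illegal
(4,3): no bracket -> illegal

Answer: (1,1) (2,4) (3,1)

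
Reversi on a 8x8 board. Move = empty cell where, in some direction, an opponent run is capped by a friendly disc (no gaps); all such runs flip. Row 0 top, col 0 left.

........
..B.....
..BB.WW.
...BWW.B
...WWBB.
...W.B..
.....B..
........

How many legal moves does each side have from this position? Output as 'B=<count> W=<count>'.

Answer: B=5 W=9

Derivation:
-- B to move --
(1,4): no bracket -> illegal
(1,5): flips 3 -> legal
(1,6): no bracket -> illegal
(1,7): no bracket -> illegal
(2,4): flips 1 -> legal
(2,7): no bracket -> illegal
(3,2): no bracket -> illegal
(3,6): flips 2 -> legal
(4,2): flips 2 -> legal
(5,2): no bracket -> illegal
(5,4): no bracket -> illegal
(6,2): no bracket -> illegal
(6,3): flips 2 -> legal
(6,4): no bracket -> illegal
B mobility = 5
-- W to move --
(0,1): flips 2 -> legal
(0,2): no bracket -> illegal
(0,3): no bracket -> illegal
(1,1): flips 2 -> legal
(1,3): flips 2 -> legal
(1,4): no bracket -> illegal
(2,1): no bracket -> illegal
(2,4): no bracket -> illegal
(2,7): no bracket -> illegal
(3,1): no bracket -> illegal
(3,2): flips 1 -> legal
(3,6): no bracket -> illegal
(4,2): no bracket -> illegal
(4,7): flips 2 -> legal
(5,4): no bracket -> illegal
(5,6): flips 1 -> legal
(5,7): flips 1 -> legal
(6,4): no bracket -> illegal
(6,6): flips 1 -> legal
(7,4): no bracket -> illegal
(7,5): flips 3 -> legal
(7,6): no bracket -> illegal
W mobility = 9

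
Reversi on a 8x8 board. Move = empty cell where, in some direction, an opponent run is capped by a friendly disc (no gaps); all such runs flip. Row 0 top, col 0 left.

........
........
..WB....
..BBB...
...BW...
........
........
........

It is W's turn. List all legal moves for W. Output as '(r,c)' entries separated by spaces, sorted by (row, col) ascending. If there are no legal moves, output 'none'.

Answer: (2,4) (4,2)

Derivation:
(1,2): no bracket -> illegal
(1,3): no bracket -> illegal
(1,4): no bracket -> illegal
(2,1): no bracket -> illegal
(2,4): flips 2 -> legal
(2,5): no bracket -> illegal
(3,1): no bracket -> illegal
(3,5): no bracket -> illegal
(4,1): no bracket -> illegal
(4,2): flips 2 -> legal
(4,5): no bracket -> illegal
(5,2): no bracket -> illegal
(5,3): no bracket -> illegal
(5,4): no bracket -> illegal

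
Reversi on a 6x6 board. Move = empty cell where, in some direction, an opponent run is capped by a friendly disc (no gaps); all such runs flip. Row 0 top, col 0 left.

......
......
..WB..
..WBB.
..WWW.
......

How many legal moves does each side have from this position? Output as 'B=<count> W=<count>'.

Answer: B=9 W=5

Derivation:
-- B to move --
(1,1): flips 1 -> legal
(1,2): no bracket -> illegal
(1,3): no bracket -> illegal
(2,1): flips 1 -> legal
(3,1): flips 1 -> legal
(3,5): no bracket -> illegal
(4,1): flips 1 -> legal
(4,5): no bracket -> illegal
(5,1): flips 1 -> legal
(5,2): flips 1 -> legal
(5,3): flips 1 -> legal
(5,4): flips 1 -> legal
(5,5): flips 1 -> legal
B mobility = 9
-- W to move --
(1,2): no bracket -> illegal
(1,3): flips 2 -> legal
(1,4): flips 1 -> legal
(2,4): flips 3 -> legal
(2,5): flips 1 -> legal
(3,5): flips 2 -> legal
(4,5): no bracket -> illegal
W mobility = 5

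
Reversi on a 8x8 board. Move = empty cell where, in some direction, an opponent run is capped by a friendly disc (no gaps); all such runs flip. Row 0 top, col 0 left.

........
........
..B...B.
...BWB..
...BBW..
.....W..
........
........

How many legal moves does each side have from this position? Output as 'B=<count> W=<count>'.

-- B to move --
(2,3): no bracket -> illegal
(2,4): flips 1 -> legal
(2,5): flips 1 -> legal
(3,6): no bracket -> illegal
(4,6): flips 1 -> legal
(5,4): no bracket -> illegal
(5,6): no bracket -> illegal
(6,4): no bracket -> illegal
(6,5): flips 2 -> legal
(6,6): flips 1 -> legal
B mobility = 5
-- W to move --
(1,1): flips 3 -> legal
(1,2): no bracket -> illegal
(1,3): no bracket -> illegal
(1,5): no bracket -> illegal
(1,6): no bracket -> illegal
(1,7): no bracket -> illegal
(2,1): no bracket -> illegal
(2,3): no bracket -> illegal
(2,4): no bracket -> illegal
(2,5): flips 1 -> legal
(2,7): no bracket -> illegal
(3,1): no bracket -> illegal
(3,2): flips 1 -> legal
(3,6): flips 1 -> legal
(3,7): no bracket -> illegal
(4,2): flips 2 -> legal
(4,6): no bracket -> illegal
(5,2): flips 1 -> legal
(5,3): no bracket -> illegal
(5,4): flips 1 -> legal
W mobility = 7

Answer: B=5 W=7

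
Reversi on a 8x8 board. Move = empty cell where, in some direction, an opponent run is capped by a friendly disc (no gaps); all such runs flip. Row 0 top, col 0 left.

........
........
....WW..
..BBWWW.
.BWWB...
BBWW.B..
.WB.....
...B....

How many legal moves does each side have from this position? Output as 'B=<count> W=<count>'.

Answer: B=9 W=12

Derivation:
-- B to move --
(1,3): no bracket -> illegal
(1,4): flips 2 -> legal
(1,5): flips 1 -> legal
(1,6): no bracket -> illegal
(2,3): no bracket -> illegal
(2,6): flips 1 -> legal
(2,7): no bracket -> illegal
(3,1): no bracket -> illegal
(3,7): flips 3 -> legal
(4,5): no bracket -> illegal
(4,6): no bracket -> illegal
(4,7): no bracket -> illegal
(5,4): flips 3 -> legal
(6,0): flips 1 -> legal
(6,3): flips 3 -> legal
(6,4): no bracket -> illegal
(7,0): no bracket -> illegal
(7,1): flips 1 -> legal
(7,2): flips 1 -> legal
B mobility = 9
-- W to move --
(2,1): flips 1 -> legal
(2,2): flips 1 -> legal
(2,3): flips 1 -> legal
(3,0): flips 1 -> legal
(3,1): flips 4 -> legal
(4,0): flips 1 -> legal
(4,5): flips 1 -> legal
(4,6): no bracket -> illegal
(5,4): flips 1 -> legal
(5,6): no bracket -> illegal
(6,0): flips 1 -> legal
(6,3): flips 1 -> legal
(6,4): no bracket -> illegal
(6,5): no bracket -> illegal
(6,6): no bracket -> illegal
(7,1): flips 1 -> legal
(7,2): flips 1 -> legal
(7,4): no bracket -> illegal
W mobility = 12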